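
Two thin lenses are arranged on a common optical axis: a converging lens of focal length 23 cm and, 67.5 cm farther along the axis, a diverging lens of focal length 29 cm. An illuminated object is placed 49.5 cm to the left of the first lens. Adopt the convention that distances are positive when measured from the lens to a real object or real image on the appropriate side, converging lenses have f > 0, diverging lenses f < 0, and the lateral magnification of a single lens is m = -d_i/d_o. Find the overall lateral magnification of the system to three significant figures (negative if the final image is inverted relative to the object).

First lens: d_i1 = 1/(1/23 - 1/49.5) = 42.962 cm.
m_1 = -(42.962)/49.5 = -0.8679.
Object distance for lens 2: d_o2 = 67.5 - 42.962 = 24.538 cm.
Second lens: d_i2 = 1/(1/(-29) - 1/(24.538)) = -13.291 cm.
m_2 = -(-13.291)/(24.538) = 0.5417.
Total m = m_1 x m_2 = (-0.8679)(0.5417) = -0.4701.

-0.470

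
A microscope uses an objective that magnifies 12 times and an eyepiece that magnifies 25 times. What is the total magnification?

The overall magnification of a compound microscope is the product of the objective and eyepiece magnifications:
M = M_obj x M_eye = 12 x 25 = 300.

300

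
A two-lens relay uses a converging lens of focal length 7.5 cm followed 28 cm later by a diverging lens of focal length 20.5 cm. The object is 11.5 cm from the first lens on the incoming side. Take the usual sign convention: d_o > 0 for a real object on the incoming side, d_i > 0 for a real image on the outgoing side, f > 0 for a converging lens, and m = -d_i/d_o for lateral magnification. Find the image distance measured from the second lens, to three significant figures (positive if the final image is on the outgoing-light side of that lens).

Lens 1: 1/d_i1 = 1/f_1 - 1/d_o1 = 1/7.5 - 1/11.5 = 0.04638 cm^-1, so d_i1 = 21.562 cm.
That image sits 6.438 cm in front of the second lens, so d_o2 = 6.438 cm.
Lens 2: 1/d_i2 = 1/f_2 - 1/d_o2 = 1/(-20.5) - 1/(6.438) = -0.20412 cm^-1, so d_i2 = -4.899 cm.

-4.90 cm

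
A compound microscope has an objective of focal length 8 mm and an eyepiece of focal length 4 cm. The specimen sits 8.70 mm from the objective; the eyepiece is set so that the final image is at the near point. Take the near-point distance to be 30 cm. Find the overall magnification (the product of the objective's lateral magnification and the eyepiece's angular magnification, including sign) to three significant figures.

Convert to cm: f_obj = 8 mm = 0.8 cm; d_o = 8.70 mm = 0.87 cm.
Objective: 1/d_i = 1/f_obj - 1/d_o = 1/0.8 - 1/0.87 = 0.10057 cm^-1, so d_i = 9.943 cm.
m_obj = -d_i/d_o = -9.943/0.87 = -11.429.
Eyepiece angular magnification (image at near point): M_eye = 1 + D/f_e = 1 + 30/4 = 8.500.
Overall M = m_obj x M_eye = (-11.429)(8.500) = -97.14.

-97.1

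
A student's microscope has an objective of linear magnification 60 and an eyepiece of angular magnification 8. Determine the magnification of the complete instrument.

480

The overall magnification of a compound microscope is the product of the objective and eyepiece magnifications:
M = M_obj x M_eye = 60 x 8 = 480.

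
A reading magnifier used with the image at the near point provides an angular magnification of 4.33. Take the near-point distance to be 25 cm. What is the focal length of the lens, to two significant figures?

7.5 cm

For the image at the near point, M = 1 + D/f.
f = D/(M - 1) = 25/(4.33 - 1) = 7.508 cm.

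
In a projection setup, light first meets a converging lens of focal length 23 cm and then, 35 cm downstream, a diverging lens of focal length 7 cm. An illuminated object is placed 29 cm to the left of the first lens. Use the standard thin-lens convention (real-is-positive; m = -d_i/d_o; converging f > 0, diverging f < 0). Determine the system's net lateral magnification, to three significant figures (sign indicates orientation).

First lens: d_i1 = 1/(1/23 - 1/29) = 111.167 cm.
m_1 = -(111.167)/29 = -3.8333.
This image would form 111.167 cm past lens 1, i.e. 76.167 cm beyond lens 2, so it is a virtual object for lens 2: d_o2 = 35 - 111.167 = -76.167 cm.
Second lens: d_i2 = 1/(1/(-7) - 1/(-76.167)) = -7.708 cm.
m_2 = -(-7.708)/(-76.167) = -0.1012.
Total m = m_1 x m_2 = (-3.8333)(-0.1012) = 0.3880.

0.388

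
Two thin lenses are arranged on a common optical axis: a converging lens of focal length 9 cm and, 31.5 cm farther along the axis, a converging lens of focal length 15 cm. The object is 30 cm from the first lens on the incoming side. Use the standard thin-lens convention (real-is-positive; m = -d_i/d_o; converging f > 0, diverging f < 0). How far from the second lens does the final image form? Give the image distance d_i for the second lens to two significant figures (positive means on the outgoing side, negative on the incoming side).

77 cm

Applying the thin-lens equation to the first lens, 1/9 = 1/30 + 1/d_i1, which gives d_i1 = 12.857 cm.
That image sits 18.643 cm in front of the second lens, so d_o2 = 18.643 cm.
Applying the thin-lens equation again with f_2 = 15 cm and d_o2 = 18.643 cm gives d_i2 = 76.765 cm.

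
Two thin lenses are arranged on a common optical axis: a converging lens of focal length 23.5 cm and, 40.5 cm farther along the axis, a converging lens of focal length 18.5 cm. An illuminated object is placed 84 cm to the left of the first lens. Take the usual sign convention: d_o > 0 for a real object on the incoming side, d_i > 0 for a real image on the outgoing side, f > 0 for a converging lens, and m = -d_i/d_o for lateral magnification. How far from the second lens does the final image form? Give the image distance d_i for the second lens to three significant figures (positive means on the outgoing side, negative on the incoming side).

Applying the thin-lens equation to the first lens, 1/23.5 = 1/84 + 1/d_i1, which gives d_i1 = 32.628 cm.
Object distance for lens 2: d_o2 = 40.5 - 32.628 = 7.872 cm.
Applying the thin-lens equation again with f_2 = 18.5 cm and d_o2 = 7.872 cm gives d_i2 = -13.702 cm.

-13.7 cm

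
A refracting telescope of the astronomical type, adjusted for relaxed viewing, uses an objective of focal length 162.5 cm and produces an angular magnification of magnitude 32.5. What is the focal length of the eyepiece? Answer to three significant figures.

5.00 cm

|M| = f_obj/f_eye, so f_eye = f_obj/|M| = 162.5/32.5 = 5.000 cm.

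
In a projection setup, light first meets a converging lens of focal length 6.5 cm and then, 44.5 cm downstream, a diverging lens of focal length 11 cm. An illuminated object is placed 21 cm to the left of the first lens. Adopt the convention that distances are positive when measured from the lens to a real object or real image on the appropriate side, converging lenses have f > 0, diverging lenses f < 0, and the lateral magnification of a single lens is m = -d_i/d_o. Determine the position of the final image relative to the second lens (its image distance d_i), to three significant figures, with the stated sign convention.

First lens: d_i1 = 1/(1/6.5 - 1/21) = 9.414 cm.
Object distance for lens 2: d_o2 = 44.5 - 9.414 = 35.086 cm.
Second lens: d_i2 = 1/(1/(-11) - 1/(35.086)) = -8.374 cm.

-8.37 cm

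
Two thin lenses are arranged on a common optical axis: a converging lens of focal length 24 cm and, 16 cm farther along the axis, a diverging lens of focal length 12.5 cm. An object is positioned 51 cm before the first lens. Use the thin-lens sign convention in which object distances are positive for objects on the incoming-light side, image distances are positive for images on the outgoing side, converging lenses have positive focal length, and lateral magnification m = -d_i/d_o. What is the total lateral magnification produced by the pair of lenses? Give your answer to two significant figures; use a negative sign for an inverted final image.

First lens: d_i1 = 1/(1/24 - 1/51) = 45.333 cm.
m_1 = -(45.333)/51 = -0.8889.
This image would form 45.333 cm past lens 1, i.e. 29.333 cm beyond lens 2, so it is a virtual object for lens 2: d_o2 = 16 - 45.333 = -29.333 cm.
Second lens: d_i2 = 1/(1/(-12.5) - 1/(-29.333)) = -21.782 cm.
m_2 = -(-21.782)/(-29.333) = -0.7426.
Total m = m_1 x m_2 = (-0.8889)(-0.7426) = 0.6601.

0.66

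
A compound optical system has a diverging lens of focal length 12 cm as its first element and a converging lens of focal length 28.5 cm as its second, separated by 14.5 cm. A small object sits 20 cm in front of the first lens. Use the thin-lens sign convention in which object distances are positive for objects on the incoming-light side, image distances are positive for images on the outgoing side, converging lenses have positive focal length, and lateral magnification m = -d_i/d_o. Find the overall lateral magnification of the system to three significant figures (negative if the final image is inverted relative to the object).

1.64

Lens 1: 1/d_i1 = 1/f_1 - 1/d_o1 = 1/(-12) - 1/20 = -0.13333 cm^-1, so d_i1 = -7.500 cm.
m_1 = -(-7.500)/20 = 0.3750.
With d_i1 < 0 the first image is virtual and lies on the object side; the object distance for lens 2 is d_o2 = 14.5 - (-7.500) = 22.000 cm.
Lens 2: 1/d_i2 = 1/f_2 - 1/d_o2 = 1/28.5 - 1/(22.000) = -0.01037 cm^-1, so d_i2 = -96.462 cm.
m_2 = -(-96.462)/(22.000) = 4.3846.
Overall magnification: m = m_1 m_2 = 1.6442.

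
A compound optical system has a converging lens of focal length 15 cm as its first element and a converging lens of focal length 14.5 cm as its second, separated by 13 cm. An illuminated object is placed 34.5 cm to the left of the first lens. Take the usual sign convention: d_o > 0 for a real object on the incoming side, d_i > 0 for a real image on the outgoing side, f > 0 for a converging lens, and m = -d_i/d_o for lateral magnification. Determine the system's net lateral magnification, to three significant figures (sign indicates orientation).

-0.398

First lens: d_i1 = 1/(1/15 - 1/34.5) = 26.538 cm.
m_1 = -(26.538)/34.5 = -0.7692.
Since 26.538 cm > 13 cm, the first image lies past the second lens and serves as a virtual object: d_o2 = L - d_i1 = -13.538 cm.
Second lens: d_i2 = 1/(1/14.5 - 1/(-13.538)) = 7.001 cm.
m_2 = -(7.001)/(-13.538) = 0.5171.
Overall magnification: m = m_1 m_2 = -0.3978.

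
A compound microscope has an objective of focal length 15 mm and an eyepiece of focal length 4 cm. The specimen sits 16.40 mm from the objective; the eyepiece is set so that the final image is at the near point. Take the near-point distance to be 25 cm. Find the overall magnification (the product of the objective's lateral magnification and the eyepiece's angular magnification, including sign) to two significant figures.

-78

Convert to cm: f_obj = 15 mm = 1.5 cm; d_o = 16.40 mm = 1.64 cm.
Objective: 1/d_i = 1/f_obj - 1/d_o = 1/1.5 - 1/1.64 = 0.05691 cm^-1, so d_i = 17.571 cm.
m_obj = -d_i/d_o = -17.571/1.64 = -10.714.
Eyepiece angular magnification (image at near point): M_eye = 1 + D/f_e = 1 + 25/4 = 7.250.
Overall M = m_obj x M_eye = (-10.714)(7.250) = -77.68.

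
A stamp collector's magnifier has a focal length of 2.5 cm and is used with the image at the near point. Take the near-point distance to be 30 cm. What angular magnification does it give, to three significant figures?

13.0

M = 1 + D/f = 1 + 30/2.5 = 13.000.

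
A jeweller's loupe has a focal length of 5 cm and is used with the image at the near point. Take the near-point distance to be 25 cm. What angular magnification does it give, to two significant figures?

6.0

M = 1 + D/f = 1 + 25/5 = 6.000.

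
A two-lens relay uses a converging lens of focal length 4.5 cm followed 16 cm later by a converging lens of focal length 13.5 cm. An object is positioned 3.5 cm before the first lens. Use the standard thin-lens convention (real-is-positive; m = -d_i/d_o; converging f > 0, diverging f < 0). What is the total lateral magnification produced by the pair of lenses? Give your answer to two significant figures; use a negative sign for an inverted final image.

Applying the thin-lens equation to the first lens, 1/4.5 = 1/3.5 + 1/d_i1, which gives d_i1 = -15.750 cm.
Its lateral magnification is m_1 = -d_i1/d_o1 = -(-15.750)/3.5 = 4.5000.
With d_i1 < 0 the first image is virtual and lies on the object side; the object distance for lens 2 is d_o2 = 16 - (-15.750) = 31.750 cm.
Applying the thin-lens equation again with f_2 = 13.5 cm and d_o2 = 31.750 cm gives d_i2 = 23.486 cm.
m_2 = -(23.486)/(31.750) = -0.7397.
The system's lateral magnification is m_1 m_2 = (4.5000)(-0.7397) = -3.3288.

-3.3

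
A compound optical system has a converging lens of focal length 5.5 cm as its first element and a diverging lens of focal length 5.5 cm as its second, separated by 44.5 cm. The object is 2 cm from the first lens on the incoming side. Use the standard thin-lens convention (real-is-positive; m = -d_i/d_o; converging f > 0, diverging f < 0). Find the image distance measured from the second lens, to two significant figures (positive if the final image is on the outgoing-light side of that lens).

-4.9 cm

Applying the thin-lens equation to the first lens, 1/5.5 = 1/2 + 1/d_i1, which gives d_i1 = -3.143 cm.
With d_i1 < 0 the first image is virtual and lies on the object side; the object distance for lens 2 is d_o2 = 44.5 - (-3.143) = 47.643 cm.
Applying the thin-lens equation again with f_2 = -5.5 cm and d_o2 = 47.643 cm gives d_i2 = -4.931 cm.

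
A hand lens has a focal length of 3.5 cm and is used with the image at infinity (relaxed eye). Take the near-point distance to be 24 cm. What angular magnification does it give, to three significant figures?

M = D/f = 24/3.5 = 6.857.

6.86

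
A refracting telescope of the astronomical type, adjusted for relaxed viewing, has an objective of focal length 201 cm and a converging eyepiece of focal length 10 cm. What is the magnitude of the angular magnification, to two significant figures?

|M| = f_obj/|f_eye| = 201/10 = 20.100.

20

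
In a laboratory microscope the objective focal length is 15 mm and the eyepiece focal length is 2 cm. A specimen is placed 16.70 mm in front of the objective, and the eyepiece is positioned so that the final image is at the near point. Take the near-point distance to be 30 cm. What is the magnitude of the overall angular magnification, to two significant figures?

Convert to cm: f_obj = 15 mm = 1.5 cm; d_o = 16.70 mm = 1.67 cm.
Objective: 1/d_i = 1/f_obj - 1/d_o = 1/1.5 - 1/1.67 = 0.06786 cm^-1, so d_i = 14.735 cm.
m_obj = -d_i/d_o = -14.735/1.67 = -8.824.
Eyepiece angular magnification (image at near point): M_eye = 1 + D/f_e = 1 + 30/2 = 16.000.
Overall M = m_obj x M_eye = (-8.824)(16.000) = -141.18.
|M| = 141.18.

140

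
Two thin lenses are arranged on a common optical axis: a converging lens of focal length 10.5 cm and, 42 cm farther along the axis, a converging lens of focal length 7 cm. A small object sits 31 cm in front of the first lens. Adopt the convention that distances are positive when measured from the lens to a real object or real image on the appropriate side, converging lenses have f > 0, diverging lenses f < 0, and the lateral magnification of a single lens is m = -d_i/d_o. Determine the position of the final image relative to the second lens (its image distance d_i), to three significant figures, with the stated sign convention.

Lens 1: 1/d_i1 = 1/f_1 - 1/d_o1 = 1/10.5 - 1/31 = 0.06298 cm^-1, so d_i1 = 15.878 cm.
The intermediate image is 15.878 cm to the right of lens 1, so d_o2 = L - d_i1 = 42 - 15.878 = 26.122 cm.
Lens 2: 1/d_i2 = 1/f_2 - 1/d_o2 = 1/7 - 1/(26.122) = 0.10458 cm^-1, so d_i2 = 9.563 cm.

9.56 cm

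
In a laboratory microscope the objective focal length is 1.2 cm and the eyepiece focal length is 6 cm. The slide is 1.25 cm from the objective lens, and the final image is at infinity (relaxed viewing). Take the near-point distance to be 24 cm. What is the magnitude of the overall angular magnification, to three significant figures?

96.0

Objective: 1/d_i = 1/f_obj - 1/d_o = 1/1.2 - 1/1.25 = 0.03333 cm^-1, so d_i = 30.000 cm.
m_obj = -d_i/d_o = -30.000/1.25 = -24.000.
Eyepiece angular magnification (image at infinity): M_eye = D/f_e = 24/6 = 4.000.
Overall M = m_obj x M_eye = (-24.000)(4.000) = -96.00.
|M| = 96.00.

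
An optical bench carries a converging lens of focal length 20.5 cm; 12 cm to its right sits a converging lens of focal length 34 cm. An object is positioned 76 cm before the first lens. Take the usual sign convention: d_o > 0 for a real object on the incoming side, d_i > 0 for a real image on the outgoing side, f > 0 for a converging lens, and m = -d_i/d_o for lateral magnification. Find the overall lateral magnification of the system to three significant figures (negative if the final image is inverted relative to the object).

Applying the thin-lens equation to the first lens, 1/20.5 = 1/76 + 1/d_i1, which gives d_i1 = 28.072 cm.
Its lateral magnification is m_1 = -d_i1/d_o1 = -(28.072)/76 = -0.3694.
This image would form 28.072 cm past lens 1, i.e. 16.072 cm beyond lens 2, so it is a virtual object for lens 2: d_o2 = 12 - 28.072 = -16.072 cm.
Applying the thin-lens equation again with f_2 = 34 cm and d_o2 = -16.072 cm gives d_i2 = 10.913 cm.
m_2 = -(10.913)/(-16.072) = 0.6790.
Overall magnification: m = m_1 m_2 = -0.2508.

-0.251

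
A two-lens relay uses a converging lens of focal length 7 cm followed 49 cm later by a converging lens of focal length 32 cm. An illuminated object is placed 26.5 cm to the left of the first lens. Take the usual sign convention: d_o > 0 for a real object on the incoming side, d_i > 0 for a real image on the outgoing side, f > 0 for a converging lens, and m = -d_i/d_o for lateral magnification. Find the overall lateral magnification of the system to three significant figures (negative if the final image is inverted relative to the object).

Applying the thin-lens equation to the first lens, 1/7 = 1/26.5 + 1/d_i1, which gives d_i1 = 9.513 cm.
Its lateral magnification is m_1 = -d_i1/d_o1 = -(9.513)/26.5 = -0.3590.
Object distance for lens 2: d_o2 = 49 - 9.513 = 39.487 cm.
Applying the thin-lens equation again with f_2 = 32 cm and d_o2 = 39.487 cm gives d_i2 = 168.767 cm.
m_2 = -(168.767)/(39.487) = -4.2740.
Total m = m_1 x m_2 = (-0.3590)(-4.2740) = 1.5342.

1.53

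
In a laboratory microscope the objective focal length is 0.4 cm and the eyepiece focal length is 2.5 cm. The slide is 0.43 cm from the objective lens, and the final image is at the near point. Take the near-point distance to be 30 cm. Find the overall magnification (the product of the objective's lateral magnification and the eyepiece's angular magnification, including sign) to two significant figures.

Objective: 1/d_i = 1/f_obj - 1/d_o = 1/0.4 - 1/0.43 = 0.17442 cm^-1, so d_i = 5.733 cm.
m_obj = -d_i/d_o = -5.733/0.43 = -13.333.
Eyepiece angular magnification (image at near point): M_eye = 1 + D/f_e = 1 + 30/2.5 = 13.000.
Overall M = m_obj x M_eye = (-13.333)(13.000) = -173.33.

-170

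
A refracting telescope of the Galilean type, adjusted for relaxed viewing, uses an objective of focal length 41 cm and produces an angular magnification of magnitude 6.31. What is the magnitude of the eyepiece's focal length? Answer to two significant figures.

|M| = f_obj/|f_eye|, so |f_eye| = f_obj/|M| = 41/6.31 = 6.498 cm.
(The eyepiece is diverging, so its signed focal length is -6.498 cm.)

6.5 cm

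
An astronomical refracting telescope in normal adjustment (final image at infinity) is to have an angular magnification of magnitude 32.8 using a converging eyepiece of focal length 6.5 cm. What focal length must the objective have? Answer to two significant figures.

|M| = f_obj/|f_eye|, so f_obj = |M| x |f_eye| = 32.8 x 6.5 = 213.200 cm.

210 cm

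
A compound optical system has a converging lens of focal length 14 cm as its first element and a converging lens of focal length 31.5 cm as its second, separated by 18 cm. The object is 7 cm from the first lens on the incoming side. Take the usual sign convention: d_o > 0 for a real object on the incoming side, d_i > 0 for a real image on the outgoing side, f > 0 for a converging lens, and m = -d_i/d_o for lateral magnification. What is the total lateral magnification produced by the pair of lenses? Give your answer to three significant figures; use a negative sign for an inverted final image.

Lens 1: 1/d_i1 = 1/f_1 - 1/d_o1 = 1/14 - 1/7 = -0.07143 cm^-1, so d_i1 = -14.000 cm.
m_1 = -(-14.000)/7 = 2.0000.
The intermediate image is virtual, 14.000 cm to the left of lens 1, so d_o2 = L - d_i1 = 18 - (-14.000) = 32.000 cm.
Lens 2: 1/d_i2 = 1/f_2 - 1/d_o2 = 1/31.5 - 1/(32.000) = 0.00050 cm^-1, so d_i2 = 2016.000 cm.
m_2 = -(2016.000)/(32.000) = -63.0000.
Overall magnification: m = m_1 m_2 = -126.0000.

-126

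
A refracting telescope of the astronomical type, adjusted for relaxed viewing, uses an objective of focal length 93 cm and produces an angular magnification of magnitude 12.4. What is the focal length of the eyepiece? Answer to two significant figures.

7.5 cm

|M| = f_obj/f_eye, so f_eye = f_obj/|M| = 93/12.4 = 7.500 cm.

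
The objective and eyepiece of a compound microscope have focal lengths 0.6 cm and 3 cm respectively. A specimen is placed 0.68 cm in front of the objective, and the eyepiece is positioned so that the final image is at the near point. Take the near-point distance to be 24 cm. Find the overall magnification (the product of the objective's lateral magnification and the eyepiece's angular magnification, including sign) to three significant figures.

-67.5

Objective: 1/d_i = 1/f_obj - 1/d_o = 1/0.6 - 1/0.68 = 0.19608 cm^-1, so d_i = 5.100 cm.
m_obj = -d_i/d_o = -5.100/0.68 = -7.500.
Eyepiece angular magnification (image at near point): M_eye = 1 + D/f_e = 1 + 24/3 = 9.000.
Overall M = m_obj x M_eye = (-7.500)(9.000) = -67.50.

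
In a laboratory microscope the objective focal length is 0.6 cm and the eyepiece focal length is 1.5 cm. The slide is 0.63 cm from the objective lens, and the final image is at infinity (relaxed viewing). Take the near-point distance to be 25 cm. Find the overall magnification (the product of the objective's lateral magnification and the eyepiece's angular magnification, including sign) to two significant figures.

Objective: 1/d_i = 1/f_obj - 1/d_o = 1/0.6 - 1/0.63 = 0.07937 cm^-1, so d_i = 12.600 cm.
m_obj = -d_i/d_o = -12.600/0.63 = -20.000.
Eyepiece angular magnification (image at infinity): M_eye = D/f_e = 25/1.5 = 16.667.
Overall M = m_obj x M_eye = (-20.000)(16.667) = -333.33.

-330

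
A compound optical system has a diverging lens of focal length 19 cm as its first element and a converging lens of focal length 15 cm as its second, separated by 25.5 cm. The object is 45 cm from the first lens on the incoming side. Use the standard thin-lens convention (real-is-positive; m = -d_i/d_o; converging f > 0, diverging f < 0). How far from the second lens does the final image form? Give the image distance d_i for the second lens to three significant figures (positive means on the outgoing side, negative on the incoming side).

Lens 1: 1/d_i1 = 1/f_1 - 1/d_o1 = 1/(-19) - 1/45 = -0.07485 cm^-1, so d_i1 = -13.359 cm.
The intermediate image is virtual, 13.359 cm to the left of lens 1, so d_o2 = L - d_i1 = 25.5 - (-13.359) = 38.859 cm.
Lens 2: 1/d_i2 = 1/f_2 - 1/d_o2 = 1/15 - 1/(38.859) = 0.04093 cm^-1, so d_i2 = 24.430 cm.

24.4 cm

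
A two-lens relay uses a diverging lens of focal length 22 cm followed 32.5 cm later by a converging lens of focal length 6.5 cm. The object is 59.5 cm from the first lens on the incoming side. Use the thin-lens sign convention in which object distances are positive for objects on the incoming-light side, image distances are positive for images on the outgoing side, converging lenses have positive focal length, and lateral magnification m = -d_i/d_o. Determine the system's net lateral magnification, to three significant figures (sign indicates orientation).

-0.0417

First lens: d_i1 = 1/(1/(-22) - 1/59.5) = -16.061 cm.
m_1 = -(-16.061)/59.5 = 0.2699.
The intermediate image is virtual, 16.061 cm to the left of lens 1, so d_o2 = L - d_i1 = 32.5 - (-16.061) = 48.561 cm.
Second lens: d_i2 = 1/(1/6.5 - 1/(48.561)) = 7.504 cm.
m_2 = -(7.504)/(48.561) = -0.1545.
The system's lateral magnification is m_1 m_2 = (0.2699)(-0.1545) = -0.0417.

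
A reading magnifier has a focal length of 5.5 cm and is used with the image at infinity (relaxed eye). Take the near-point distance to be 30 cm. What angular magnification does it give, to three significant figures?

M = D/f = 30/5.5 = 5.455.

5.45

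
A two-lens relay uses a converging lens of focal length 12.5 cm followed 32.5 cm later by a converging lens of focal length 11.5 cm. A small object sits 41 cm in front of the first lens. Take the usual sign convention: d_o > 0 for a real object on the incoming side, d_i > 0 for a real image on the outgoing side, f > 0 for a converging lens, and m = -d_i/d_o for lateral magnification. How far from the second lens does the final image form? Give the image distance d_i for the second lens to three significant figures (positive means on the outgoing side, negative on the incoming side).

55.3 cm

First lens: d_i1 = 1/(1/12.5 - 1/41) = 17.982 cm.
Object distance for lens 2: d_o2 = 32.5 - 17.982 = 14.518 cm.
Second lens: d_i2 = 1/(1/11.5 - 1/(14.518)) = 55.327 cm.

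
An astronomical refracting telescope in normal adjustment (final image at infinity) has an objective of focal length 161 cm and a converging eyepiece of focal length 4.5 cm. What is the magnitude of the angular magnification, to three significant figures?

35.8

|M| = f_obj/|f_eye| = 161/4.5 = 35.778.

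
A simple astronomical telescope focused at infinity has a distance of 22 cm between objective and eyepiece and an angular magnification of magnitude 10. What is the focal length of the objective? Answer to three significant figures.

20.0 cm

In normal adjustment the tube length equals f_obj + f_eye and |M| = f_obj/f_eye.
So f_obj = 10 f_eye and 10 f_eye + f_eye = 22 cm, giving f_eye = 22/11 = 2.000 cm and f_obj = 20.000 cm.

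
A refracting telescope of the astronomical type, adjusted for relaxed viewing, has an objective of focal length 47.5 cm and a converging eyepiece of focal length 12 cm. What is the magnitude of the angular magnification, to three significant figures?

|M| = f_obj/|f_eye| = 47.5/12 = 3.958.

3.96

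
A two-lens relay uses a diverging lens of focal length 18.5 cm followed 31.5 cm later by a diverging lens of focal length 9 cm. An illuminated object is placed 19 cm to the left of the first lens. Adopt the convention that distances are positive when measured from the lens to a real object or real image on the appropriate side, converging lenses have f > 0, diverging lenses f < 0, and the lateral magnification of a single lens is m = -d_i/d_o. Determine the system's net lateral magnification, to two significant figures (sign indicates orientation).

Lens 1: 1/d_i1 = 1/f_1 - 1/d_o1 = 1/(-18.5) - 1/19 = -0.10669 cm^-1, so d_i1 = -9.373 cm.
m_1 = -(-9.373)/19 = 0.4933.
With d_i1 < 0 the first image is virtual and lies on the object side; the object distance for lens 2 is d_o2 = 31.5 - (-9.373) = 40.873 cm.
Lens 2: 1/d_i2 = 1/f_2 - 1/d_o2 = 1/(-9) - 1/(40.873) = -0.13558 cm^-1, so d_i2 = -7.376 cm.
m_2 = -(-7.376)/(40.873) = 0.1805.
Total m = m_1 x m_2 = (0.4933)(0.1805) = 0.0890.

0.089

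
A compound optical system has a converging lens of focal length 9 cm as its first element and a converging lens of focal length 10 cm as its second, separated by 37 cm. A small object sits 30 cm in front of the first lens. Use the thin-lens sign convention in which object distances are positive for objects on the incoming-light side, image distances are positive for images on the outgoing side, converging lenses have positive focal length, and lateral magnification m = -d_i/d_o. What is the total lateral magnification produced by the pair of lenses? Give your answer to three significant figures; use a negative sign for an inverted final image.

First lens: d_i1 = 1/(1/9 - 1/30) = 12.857 cm.
m_1 = -(12.857)/30 = -0.4286.
That image sits 24.143 cm in front of the second lens, so d_o2 = 24.143 cm.
Second lens: d_i2 = 1/(1/10 - 1/(24.143)) = 17.071 cm.
m_2 = -(17.071)/(24.143) = -0.7071.
Total m = m_1 x m_2 = (-0.4286)(-0.7071) = 0.3030.

0.303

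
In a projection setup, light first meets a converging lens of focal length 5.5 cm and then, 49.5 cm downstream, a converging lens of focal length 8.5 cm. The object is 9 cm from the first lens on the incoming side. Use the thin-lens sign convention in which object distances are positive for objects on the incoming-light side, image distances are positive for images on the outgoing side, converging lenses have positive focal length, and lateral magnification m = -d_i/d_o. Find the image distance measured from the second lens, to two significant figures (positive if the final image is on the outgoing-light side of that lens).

Lens 1: 1/d_i1 = 1/f_1 - 1/d_o1 = 1/5.5 - 1/9 = 0.07071 cm^-1, so d_i1 = 14.143 cm.
The intermediate image is 14.143 cm to the right of lens 1, so d_o2 = L - d_i1 = 49.5 - 14.143 = 35.357 cm.
Lens 2: 1/d_i2 = 1/f_2 - 1/d_o2 = 1/8.5 - 1/(35.357) = 0.08936 cm^-1, so d_i2 = 11.190 cm.

11 cm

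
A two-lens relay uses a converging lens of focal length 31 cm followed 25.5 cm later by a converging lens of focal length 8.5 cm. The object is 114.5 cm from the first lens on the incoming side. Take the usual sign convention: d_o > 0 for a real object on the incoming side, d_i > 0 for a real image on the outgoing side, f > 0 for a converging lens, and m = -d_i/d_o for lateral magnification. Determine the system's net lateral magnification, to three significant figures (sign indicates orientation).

-0.124

First lens: d_i1 = 1/(1/31 - 1/114.5) = 42.509 cm.
m_1 = -(42.509)/114.5 = -0.3713.
This image would form 42.509 cm past lens 1, i.e. 17.009 cm beyond lens 2, so it is a virtual object for lens 2: d_o2 = 25.5 - 42.509 = -17.009 cm.
Second lens: d_i2 = 1/(1/8.5 - 1/(-17.009)) = 5.668 cm.
m_2 = -(5.668)/(-17.009) = 0.3332.
The system's lateral magnification is m_1 m_2 = (-0.3713)(0.3332) = -0.1237.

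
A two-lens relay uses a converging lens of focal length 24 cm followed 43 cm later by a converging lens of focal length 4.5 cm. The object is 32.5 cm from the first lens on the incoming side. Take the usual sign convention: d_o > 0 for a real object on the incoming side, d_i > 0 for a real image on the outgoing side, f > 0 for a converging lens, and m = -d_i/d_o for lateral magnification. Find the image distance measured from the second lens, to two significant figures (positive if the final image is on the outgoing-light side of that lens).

Lens 1: 1/d_i1 = 1/f_1 - 1/d_o1 = 1/24 - 1/32.5 = 0.01090 cm^-1, so d_i1 = 91.765 cm.
Since 91.765 cm > 43 cm, the first image lies past the second lens and serves as a virtual object: d_o2 = L - d_i1 = -48.765 cm.
Lens 2: 1/d_i2 = 1/f_2 - 1/d_o2 = 1/4.5 - 1/(-48.765) = 0.24273 cm^-1, so d_i2 = 4.120 cm.

4.1 cm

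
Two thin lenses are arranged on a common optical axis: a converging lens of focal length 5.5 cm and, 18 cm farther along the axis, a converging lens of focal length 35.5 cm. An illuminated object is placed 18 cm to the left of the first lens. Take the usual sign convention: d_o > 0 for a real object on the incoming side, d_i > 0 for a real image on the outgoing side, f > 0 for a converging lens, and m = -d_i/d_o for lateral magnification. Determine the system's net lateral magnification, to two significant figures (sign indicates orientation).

Lens 1: 1/d_i1 = 1/f_1 - 1/d_o1 = 1/5.5 - 1/18 = 0.12626 cm^-1, so d_i1 = 7.920 cm.
m_1 = -(7.920)/18 = -0.4400.
That image sits 10.080 cm in front of the second lens, so d_o2 = 10.080 cm.
Lens 2: 1/d_i2 = 1/f_2 - 1/d_o2 = 1/35.5 - 1/(10.080) = -0.07104 cm^-1, so d_i2 = -14.077 cm.
m_2 = -(-14.077)/(10.080) = 1.3965.
Total m = m_1 x m_2 = (-0.4400)(1.3965) = -0.6145.

-0.61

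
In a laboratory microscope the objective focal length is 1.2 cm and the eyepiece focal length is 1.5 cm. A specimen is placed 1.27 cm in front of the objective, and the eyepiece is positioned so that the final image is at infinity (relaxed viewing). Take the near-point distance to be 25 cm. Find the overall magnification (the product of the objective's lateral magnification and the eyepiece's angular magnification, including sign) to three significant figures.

Objective: 1/d_i = 1/f_obj - 1/d_o = 1/1.2 - 1/1.27 = 0.04593 cm^-1, so d_i = 21.771 cm.
m_obj = -d_i/d_o = -21.771/1.27 = -17.143.
Eyepiece angular magnification (image at infinity): M_eye = D/f_e = 25/1.5 = 16.667.
Overall M = m_obj x M_eye = (-17.143)(16.667) = -285.71.

-286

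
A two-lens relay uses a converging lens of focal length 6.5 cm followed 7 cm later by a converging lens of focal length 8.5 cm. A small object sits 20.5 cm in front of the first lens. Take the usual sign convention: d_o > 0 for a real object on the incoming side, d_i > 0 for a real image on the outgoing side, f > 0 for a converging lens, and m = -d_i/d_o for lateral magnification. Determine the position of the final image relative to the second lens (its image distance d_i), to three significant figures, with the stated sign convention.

Lens 1: 1/d_i1 = 1/f_1 - 1/d_o1 = 1/6.5 - 1/20.5 = 0.10507 cm^-1, so d_i1 = 9.518 cm.
This image would form 9.518 cm past lens 1, i.e. 2.518 cm beyond lens 2, so it is a virtual object for lens 2: d_o2 = 7 - 9.518 = -2.518 cm.
Lens 2: 1/d_i2 = 1/f_2 - 1/d_o2 = 1/8.5 - 1/(-2.518) = 0.51481 cm^-1, so d_i2 = 1.942 cm.

1.94 cm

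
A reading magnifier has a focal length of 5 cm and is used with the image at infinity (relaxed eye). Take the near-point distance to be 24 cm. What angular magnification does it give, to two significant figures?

4.8

M = D/f = 24/5 = 4.800.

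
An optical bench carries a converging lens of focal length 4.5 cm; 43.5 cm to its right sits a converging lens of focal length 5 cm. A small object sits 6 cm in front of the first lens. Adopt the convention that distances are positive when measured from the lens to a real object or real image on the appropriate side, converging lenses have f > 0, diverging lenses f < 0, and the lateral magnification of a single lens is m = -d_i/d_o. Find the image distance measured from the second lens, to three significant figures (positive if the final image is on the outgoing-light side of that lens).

6.22 cm

First lens: d_i1 = 1/(1/4.5 - 1/6) = 18.000 cm.
That image sits 25.500 cm in front of the second lens, so d_o2 = 25.500 cm.
Second lens: d_i2 = 1/(1/5 - 1/(25.500)) = 6.220 cm.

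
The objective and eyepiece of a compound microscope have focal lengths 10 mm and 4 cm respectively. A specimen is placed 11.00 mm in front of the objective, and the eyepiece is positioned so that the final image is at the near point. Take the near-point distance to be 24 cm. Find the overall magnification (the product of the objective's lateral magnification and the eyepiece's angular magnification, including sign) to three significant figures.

Convert to cm: f_obj = 10 mm = 1 cm; d_o = 11.00 mm = 1.10 cm.
Objective: 1/d_i = 1/f_obj - 1/d_o = 1/1 - 1/1.10 = 0.09091 cm^-1, so d_i = 11.000 cm.
m_obj = -d_i/d_o = -11.000/1.10 = -10.000.
Eyepiece angular magnification (image at near point): M_eye = 1 + D/f_e = 1 + 24/4 = 7.000.
Overall M = m_obj x M_eye = (-10.000)(7.000) = -70.00.

-70.0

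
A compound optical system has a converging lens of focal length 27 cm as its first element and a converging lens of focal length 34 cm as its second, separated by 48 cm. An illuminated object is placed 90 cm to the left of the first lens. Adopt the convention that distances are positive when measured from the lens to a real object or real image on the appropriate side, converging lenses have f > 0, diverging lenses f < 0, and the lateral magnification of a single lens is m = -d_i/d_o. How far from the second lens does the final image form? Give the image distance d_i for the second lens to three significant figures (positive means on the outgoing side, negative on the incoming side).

First lens: d_i1 = 1/(1/27 - 1/90) = 38.571 cm.
The intermediate image is 38.571 cm to the right of lens 1, so d_o2 = L - d_i1 = 48 - 38.571 = 9.429 cm.
Second lens: d_i2 = 1/(1/34 - 1/(9.429)) = -13.047 cm.

-13.0 cm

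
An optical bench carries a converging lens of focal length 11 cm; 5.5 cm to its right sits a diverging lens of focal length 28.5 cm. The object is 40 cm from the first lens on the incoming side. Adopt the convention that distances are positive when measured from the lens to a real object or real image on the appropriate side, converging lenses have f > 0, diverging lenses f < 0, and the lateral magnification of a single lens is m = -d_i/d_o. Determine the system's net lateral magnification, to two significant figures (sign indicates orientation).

Lens 1: 1/d_i1 = 1/f_1 - 1/d_o1 = 1/11 - 1/40 = 0.06591 cm^-1, so d_i1 = 15.172 cm.
m_1 = -(15.172)/40 = -0.3793.
Since 15.172 cm > 5.5 cm, the first image lies past the second lens and serves as a virtual object: d_o2 = L - d_i1 = -9.672 cm.
Lens 2: 1/d_i2 = 1/f_2 - 1/d_o2 = 1/(-28.5) - 1/(-9.672) = 0.06830 cm^-1, so d_i2 = 14.641 cm.
m_2 = -(14.641)/(-9.672) = 1.5137.
The system's lateral magnification is m_1 m_2 = (-0.3793)(1.5137) = -0.5742.

-0.57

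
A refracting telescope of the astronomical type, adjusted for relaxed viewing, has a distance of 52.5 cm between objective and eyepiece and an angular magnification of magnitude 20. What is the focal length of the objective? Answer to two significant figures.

50 cm

In normal adjustment the tube length equals f_obj + f_eye and |M| = f_obj/f_eye.
So f_obj = 20 f_eye and 20 f_eye + f_eye = 52.5 cm, giving f_eye = 52.5/21 = 2.500 cm and f_obj = 50.000 cm.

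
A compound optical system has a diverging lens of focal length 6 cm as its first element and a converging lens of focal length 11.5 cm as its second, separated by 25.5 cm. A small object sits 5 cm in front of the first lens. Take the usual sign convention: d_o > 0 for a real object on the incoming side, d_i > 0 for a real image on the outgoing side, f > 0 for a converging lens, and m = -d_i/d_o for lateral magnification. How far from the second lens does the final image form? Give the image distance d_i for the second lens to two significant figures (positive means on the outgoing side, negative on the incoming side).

Applying the thin-lens equation to the first lens, 1/(-6) = 1/5 + 1/d_i1, which gives d_i1 = -2.727 cm.
With d_i1 < 0 the first image is virtual and lies on the object side; the object distance for lens 2 is d_o2 = 25.5 - (-2.727) = 28.227 cm.
Applying the thin-lens equation again with f_2 = 11.5 cm and d_o2 = 28.227 cm gives d_i2 = 19.406 cm.

19 cm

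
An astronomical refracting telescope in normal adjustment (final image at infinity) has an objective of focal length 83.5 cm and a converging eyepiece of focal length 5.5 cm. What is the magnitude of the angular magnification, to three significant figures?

|M| = f_obj/|f_eye| = 83.5/5.5 = 15.182.

15.2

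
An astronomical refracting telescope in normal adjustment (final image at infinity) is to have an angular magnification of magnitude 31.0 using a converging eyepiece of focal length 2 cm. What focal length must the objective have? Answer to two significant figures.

62 cm

|M| = f_obj/|f_eye|, so f_obj = |M| x |f_eye| = 31.0 x 2 = 62.000 cm.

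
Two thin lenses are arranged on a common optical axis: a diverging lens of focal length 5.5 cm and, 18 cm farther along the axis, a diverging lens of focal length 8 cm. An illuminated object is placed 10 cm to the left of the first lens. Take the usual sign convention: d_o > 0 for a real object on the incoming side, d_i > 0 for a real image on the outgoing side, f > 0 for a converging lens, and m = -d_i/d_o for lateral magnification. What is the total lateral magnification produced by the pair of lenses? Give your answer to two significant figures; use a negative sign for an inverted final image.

0.096

Applying the thin-lens equation to the first lens, 1/(-5.5) = 1/10 + 1/d_i1, which gives d_i1 = -3.548 cm.
Its lateral magnification is m_1 = -d_i1/d_o1 = -(-3.548)/10 = 0.3548.
With d_i1 < 0 the first image is virtual and lies on the object side; the object distance for lens 2 is d_o2 = 18 - (-3.548) = 21.548 cm.
Applying the thin-lens equation again with f_2 = -8 cm and d_o2 = 21.548 cm gives d_i2 = -5.834 cm.
m_2 = -(-5.834)/(21.548) = 0.2707.
Overall magnification: m = m_1 m_2 = 0.0961.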